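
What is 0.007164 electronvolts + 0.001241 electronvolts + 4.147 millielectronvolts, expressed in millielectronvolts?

12.552 millielectronvolts

In millielectronvolts:
  0.007164 electronvolts = 0.007164 × 10³ millielectronvolts = 7.164
  0.001241 electronvolts = 0.001241 × 10³ millielectronvolts = 1.241
  4.147 millielectronvolts → 4.147
Sum: 7.164 + 1.241 + 4.147 = 12.552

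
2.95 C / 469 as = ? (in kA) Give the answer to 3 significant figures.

6290000000000 kA

(2.95) / (469 × 10⁻¹⁸) = 0.00629 × 10¹⁸ A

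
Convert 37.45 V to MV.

(no prefix) = 1e0, mega = 1e6; factor is 1e-6.
37.45 × 1e-6 = 0.00003745

0.00003745 MV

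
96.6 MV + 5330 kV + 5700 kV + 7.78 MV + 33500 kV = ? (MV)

148.91 MV

In MV:
  96.6 MV → 96.6
  5330 kV = 5330 × 10^-3 MV = 5.33
  5700 kV = 5700 × 10^-3 MV = 5.7
  7.78 MV → 7.78
  33500 kV = 33500 × 10^-3 MV = 33.5
Sum: 96.6 + 5.33 + 5.7 + 7.78 + 33.5 = 148.91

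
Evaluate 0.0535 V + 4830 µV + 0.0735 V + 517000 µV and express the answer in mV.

648.83 mV

In mV:
  0.0535 V = 0.0535 × 10^3 mV = 53.5
  4830 µV = 4830 × 10^-3 mV = 4.83
  0.0735 V = 0.0735 × 10^3 mV = 73.5
  517000 µV = 517000 × 10^-3 mV = 517
Sum: 53.5 + 4.83 + 73.5 + 517 = 648.83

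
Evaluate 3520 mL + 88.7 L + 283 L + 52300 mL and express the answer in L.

427.52 L

In L:
  3520 mL = 3520 × 10^-3 L = 3.52
  88.7 L → 88.7
  283 L → 283
  52300 mL = 52300 × 10^-3 L = 52.3
Sum: 3.52 + 88.7 + 283 + 52.3 = 427.52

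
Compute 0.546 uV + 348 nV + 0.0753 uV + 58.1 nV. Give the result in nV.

In nV:
  0.546 uV = 0.546e3 nV = 546
  348 nV → 348
  0.0753 uV = 0.0753e3 nV = 75.3
  58.1 nV → 58.1
Sum: 546 + 348 + 75.3 + 58.1 = 1027.4

1027.4 nV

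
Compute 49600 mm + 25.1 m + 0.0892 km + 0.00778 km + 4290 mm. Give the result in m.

In m:
  49600 mm = 49600e-3 m = 49.6
  25.1 m → 25.1
  0.0892 km = 0.0892e3 m = 89.2
  0.00778 km = 0.00778e3 m = 7.78
  4290 mm = 4290e-3 m = 4.29
Sum: 49.6 + 25.1 + 89.2 + 7.78 + 4.29 = 175.97

175.97 m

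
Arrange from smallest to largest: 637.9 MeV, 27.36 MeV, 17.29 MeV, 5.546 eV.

5.546 eV < 17.29 MeV < 27.36 MeV < 637.9 MeV

637.9 MeV = 637900000 eV
27.36 MeV = 27360000 eV
17.29 MeV = 17290000 eV
5.546 eV = 5.546 eV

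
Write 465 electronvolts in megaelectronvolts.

(no prefix) = 10^0, mega = 10^6; factor is 10^-6.
465 × 10^-6 = 0.000465

0.000465 megaelectronvolts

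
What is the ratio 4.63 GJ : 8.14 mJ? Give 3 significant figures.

(4.63e9) / (8.14e-3) = 0.5688e12

569000000000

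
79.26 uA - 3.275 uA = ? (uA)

75.985 uA

In uA:
  79.26 uA → 79.26
  3.275 uA → 3.275
Difference: 79.26 - 3.275 = 75.985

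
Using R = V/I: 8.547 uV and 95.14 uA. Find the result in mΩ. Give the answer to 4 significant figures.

(8.547 × 10^-6) / (95.14 × 10^-6) = 0.089836 Ω

89.84 mΩ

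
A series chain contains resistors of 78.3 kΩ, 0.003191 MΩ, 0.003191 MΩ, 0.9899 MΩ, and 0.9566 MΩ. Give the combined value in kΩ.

2031.182 kΩ

In kΩ:
  78.3 kΩ → 78.3
  0.003191 MΩ = 0.003191e3 kΩ = 3.191
  0.003191 MΩ = 0.003191e3 kΩ = 3.191
  0.9899 MΩ = 0.9899e3 kΩ = 989.9
  0.9566 MΩ = 0.9566e3 kΩ = 956.6
Sum: 78.3 + 3.191 + 3.191 + 989.9 + 956.6 = 2031.182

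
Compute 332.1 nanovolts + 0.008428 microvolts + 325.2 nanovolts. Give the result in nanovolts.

665.728 nanovolts

In nanovolts:
  332.1 nanovolts → 332.1
  0.008428 microvolts = 0.008428 × 10³ nanovolts = 8.428
  325.2 nanovolts → 325.2
Sum: 332.1 + 8.428 + 325.2 = 665.728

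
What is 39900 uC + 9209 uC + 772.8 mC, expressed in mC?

821.909 mC

In mC:
  39900 uC = 39900 × 10^-3 mC = 39.9
  9209 uC = 9209 × 10^-3 mC = 9.209
  772.8 mC → 772.8
Sum: 39.9 + 9.209 + 772.8 = 821.909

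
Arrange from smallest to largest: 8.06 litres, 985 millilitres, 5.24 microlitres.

5.24 microlitres < 985 millilitres < 8.06 litres

8.06 litres = 8.06 litres
985 millilitres = 0.985 litres
5.24 microlitres = 0.00000524 litres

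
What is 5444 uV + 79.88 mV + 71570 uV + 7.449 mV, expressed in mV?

164.343 mV

In mV:
  5444 uV = 5444e-3 mV = 5.444
  79.88 mV → 79.88
  71570 uV = 71570e-3 mV = 71.57
  7.449 mV → 7.449
Sum: 5.444 + 79.88 + 71.57 + 7.449 = 164.343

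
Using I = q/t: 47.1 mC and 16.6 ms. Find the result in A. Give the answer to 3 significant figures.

2.84 A

(47.1 × 10⁻³) / (16.6 × 10⁻³) = 2.8373 A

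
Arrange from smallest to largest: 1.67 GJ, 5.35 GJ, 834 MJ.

834 MJ < 1.67 GJ < 5.35 GJ

1.67 GJ = 1670000000 J
5.35 GJ = 5350000000 J
834 MJ = 834000000 J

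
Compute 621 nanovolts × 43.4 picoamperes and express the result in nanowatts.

0.0000000269514 nanowatts

621 × 10^-9 × 43.4 × 10^-12 = 26951.4 × 10^-21 W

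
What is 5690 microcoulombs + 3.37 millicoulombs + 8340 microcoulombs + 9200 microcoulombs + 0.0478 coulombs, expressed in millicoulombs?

In millicoulombs:
  5690 microcoulombs = 5690e-3 millicoulombs = 5.69
  3.37 millicoulombs → 3.37
  8340 microcoulombs = 8340e-3 millicoulombs = 8.34
  9200 microcoulombs = 9200e-3 millicoulombs = 9.2
  0.0478 coulombs = 0.0478e3 millicoulombs = 47.8
Sum: 5.69 + 3.37 + 8.34 + 9.2 + 47.8 = 74.4

74.4 millicoulombs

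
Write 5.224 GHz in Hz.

giga = 10⁹, (no prefix) = 10⁰; factor is 10⁹.
5.224 × 10⁹ = 5224000000

5224000000 Hz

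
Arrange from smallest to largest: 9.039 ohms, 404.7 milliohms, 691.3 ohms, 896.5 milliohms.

9.039 ohms = 9.039 ohms
404.7 milliohms = 0.4047 ohms
691.3 ohms = 691.3 ohms
896.5 milliohms = 0.8965 ohms

404.7 milliohms < 896.5 milliohms < 9.039 ohms < 691.3 ohms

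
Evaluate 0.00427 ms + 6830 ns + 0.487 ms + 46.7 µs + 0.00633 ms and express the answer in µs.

In µs:
  0.00427 ms = 0.00427 × 10^3 µs = 4.27
  6830 ns = 6830 × 10^-3 µs = 6.83
  0.487 ms = 0.487 × 10^3 µs = 487
  46.7 µs → 46.7
  0.00633 ms = 0.00633 × 10^3 µs = 6.33
Sum: 4.27 + 6.83 + 487 + 46.7 + 6.33 = 551.13

551.13 µs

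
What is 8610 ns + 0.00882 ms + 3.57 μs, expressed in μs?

21 μs

In μs:
  8610 ns = 8610 × 10^-3 μs = 8.61
  0.00882 ms = 0.00882 × 10^3 μs = 8.82
  3.57 μs → 3.57
Sum: 8.61 + 8.82 + 3.57 = 21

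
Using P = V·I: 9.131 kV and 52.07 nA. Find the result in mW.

0.47545117 mW

9.131 × 10³ × 52.07 × 10⁻⁹ = 475.45117 × 10⁻⁶ W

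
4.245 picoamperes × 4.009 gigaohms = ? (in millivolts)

17.018205 millivolts

4.245 × 10⁻¹² × 4.009 × 10⁹ = 17.018205 × 10⁻³ V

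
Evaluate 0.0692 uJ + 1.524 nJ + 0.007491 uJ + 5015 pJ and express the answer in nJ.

In nJ:
  0.0692 uJ = 0.0692 × 10^3 nJ = 69.2
  1.524 nJ → 1.524
  0.007491 uJ = 0.007491 × 10^3 nJ = 7.491
  5015 pJ = 5015 × 10^-3 nJ = 5.015
Sum: 69.2 + 1.524 + 7.491 + 5.015 = 83.23

83.23 nJ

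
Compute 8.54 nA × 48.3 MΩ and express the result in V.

0.412482 V

8.54e-9 × 48.3e6 = 412.482e-3 V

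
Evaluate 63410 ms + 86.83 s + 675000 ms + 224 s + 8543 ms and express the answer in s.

1057.783 s

In s:
  63410 ms = 63410 × 10^-3 s = 63.41
  86.83 s → 86.83
  675000 ms = 675000 × 10^-3 s = 675
  224 s → 224
  8543 ms = 8543 × 10^-3 s = 8.543
Sum: 63.41 + 86.83 + 675 + 224 + 8.543 = 1057.783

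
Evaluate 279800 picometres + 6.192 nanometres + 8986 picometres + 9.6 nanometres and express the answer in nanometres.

304.578 nanometres

In nanometres:
  279800 picometres = 279800 × 10⁻³ nanometres = 279.8
  6.192 nanometres → 6.192
  8986 picometres = 8986 × 10⁻³ nanometres = 8.986
  9.6 nanometres → 9.6
Sum: 279.8 + 6.192 + 8.986 + 9.6 = 304.578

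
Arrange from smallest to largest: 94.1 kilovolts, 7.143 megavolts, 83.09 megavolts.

94.1 kilovolts = 94100 volts
7.143 megavolts = 7143000 volts
83.09 megavolts = 83090000 volts

94.1 kilovolts < 7.143 megavolts < 83.09 megavolts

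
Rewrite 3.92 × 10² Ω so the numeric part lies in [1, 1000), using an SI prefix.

= 392 Ω; mantissa already in [1, 1000).

392 Ω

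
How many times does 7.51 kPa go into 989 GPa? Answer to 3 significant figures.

132000000

(989 × 10⁹) / (7.51 × 10³) = 131.7 × 10⁶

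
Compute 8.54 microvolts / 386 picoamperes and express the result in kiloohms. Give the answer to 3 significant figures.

(8.54 × 10⁻⁶) / (386 × 10⁻¹²) = 0.022124 × 10⁶ Ω

22.1 kiloohms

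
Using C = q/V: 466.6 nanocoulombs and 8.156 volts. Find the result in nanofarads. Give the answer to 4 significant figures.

57.21 nanofarads

(466.6e-9) / (8.156) = 57.2094e-9 F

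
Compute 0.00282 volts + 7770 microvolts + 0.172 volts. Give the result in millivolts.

In millivolts:
  0.00282 volts = 0.00282 × 10^3 millivolts = 2.82
  7770 microvolts = 7770 × 10^-3 millivolts = 7.77
  0.172 volts = 0.172 × 10^3 millivolts = 172
Sum: 2.82 + 7.77 + 172 = 182.59

182.59 millivolts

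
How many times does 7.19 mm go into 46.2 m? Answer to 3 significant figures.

(46.2) / (7.19e-3) = 6.426e3

6430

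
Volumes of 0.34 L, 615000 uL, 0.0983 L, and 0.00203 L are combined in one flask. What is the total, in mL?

In mL:
  0.34 L = 0.34 × 10^3 mL = 340
  615000 uL = 615000 × 10^-3 mL = 615
  0.0983 L = 0.0983 × 10^3 mL = 98.3
  0.00203 L = 0.00203 × 10^3 mL = 2.03
Sum: 340 + 615 + 98.3 + 2.03 = 1055.33

1055.33 mL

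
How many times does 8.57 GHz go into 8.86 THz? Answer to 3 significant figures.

1030

(8.86e12) / (8.57e9) = 1.034e3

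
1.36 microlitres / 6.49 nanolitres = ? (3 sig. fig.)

(1.36e-6) / (6.49e-9) = 0.2096e3

210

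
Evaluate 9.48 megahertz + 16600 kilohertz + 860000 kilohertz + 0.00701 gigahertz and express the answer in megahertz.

893.09 megahertz

In megahertz:
  9.48 megahertz → 9.48
  16600 kilohertz = 16600e-3 megahertz = 16.6
  860000 kilohertz = 860000e-3 megahertz = 860
  0.00701 gigahertz = 0.00701e3 megahertz = 7.01
Sum: 9.48 + 16.6 + 860 + 7.01 = 893.09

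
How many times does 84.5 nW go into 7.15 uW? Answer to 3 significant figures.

(7.15 × 10^-6) / (84.5 × 10^-9) = 0.08462 × 10^3

84.6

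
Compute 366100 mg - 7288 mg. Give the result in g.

358.812 g

In g:
  366100 mg = 366100 × 10⁻³ g = 366.1
  7288 mg = 7288 × 10⁻³ g = 7.288
Difference: 366.1 - 7.288 = 358.812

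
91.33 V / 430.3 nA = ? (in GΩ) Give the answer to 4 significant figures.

(91.33) / (430.3e-9) = 0.212247e9 Ω

0.2122 GΩ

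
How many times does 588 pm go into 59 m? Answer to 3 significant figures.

(59) / (588 × 10⁻¹²) = 0.1003 × 10¹²

100000000000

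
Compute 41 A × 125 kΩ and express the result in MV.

5.125 MV

41 × 125 × 10^3 = 5125 × 10^3 V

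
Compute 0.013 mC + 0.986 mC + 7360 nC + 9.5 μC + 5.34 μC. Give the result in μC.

1021.2 μC

In μC:
  0.013 mC = 0.013 × 10^3 μC = 13
  0.986 mC = 0.986 × 10^3 μC = 986
  7360 nC = 7360 × 10^-3 μC = 7.36
  9.5 μC → 9.5
  5.34 μC → 5.34
Sum: 13 + 986 + 7.36 + 9.5 + 5.34 = 1021.2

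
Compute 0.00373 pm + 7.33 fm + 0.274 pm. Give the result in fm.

In fm:
  0.00373 pm = 0.00373 × 10³ fm = 3.73
  7.33 fm → 7.33
  0.274 pm = 0.274 × 10³ fm = 274
Sum: 3.73 + 7.33 + 274 = 285.06

285.06 fm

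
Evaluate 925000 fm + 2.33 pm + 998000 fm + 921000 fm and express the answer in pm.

In pm:
  925000 fm = 925000e-3 pm = 925
  2.33 pm → 2.33
  998000 fm = 998000e-3 pm = 998
  921000 fm = 921000e-3 pm = 921
Sum: 925 + 2.33 + 998 + 921 = 2846.33

2846.33 pm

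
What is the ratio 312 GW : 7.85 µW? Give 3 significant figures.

(312 × 10⁹) / (7.85 × 10⁻⁶) = 39.75 × 10¹⁵

39700000000000000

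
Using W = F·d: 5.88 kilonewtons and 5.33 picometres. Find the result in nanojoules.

5.88 × 10^3 × 5.33 × 10^-12 = 31.3404 × 10^-9 J

31.3404 nanojoules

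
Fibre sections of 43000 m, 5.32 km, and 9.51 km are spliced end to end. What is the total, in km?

In km:
  43000 m = 43000e-3 km = 43
  5.32 km → 5.32
  9.51 km → 9.51
Sum: 43 + 5.32 + 9.51 = 57.83

57.83 km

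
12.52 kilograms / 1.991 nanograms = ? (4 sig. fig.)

(12.52e3) / (1.991e-9) = 6.2883e12

6288000000000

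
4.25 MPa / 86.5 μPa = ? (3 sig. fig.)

49100000000

(4.25 × 10^6) / (86.5 × 10^-6) = 0.04913 × 10^12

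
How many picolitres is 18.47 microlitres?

18470000 picolitres

micro = 1e-6, pico = 1e-12; factor is 1e6.
18.47 × 1e6 = 18470000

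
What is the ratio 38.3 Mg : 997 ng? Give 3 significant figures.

38400000000000

(38.3e6) / (997e-9) = 0.03842e15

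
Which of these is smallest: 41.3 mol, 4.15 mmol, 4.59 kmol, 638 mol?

41.3 mol = 41.3 mol
4.15 mmol = 0.00415 mol
4.59 kmol = 4590 mol
638 mol = 638 mol

4.15 mmol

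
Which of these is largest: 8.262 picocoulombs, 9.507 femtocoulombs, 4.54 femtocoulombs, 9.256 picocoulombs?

8.262 picocoulombs = 0.000000000008262 coulombs
9.507 femtocoulombs = 0.000000000000009507 coulombs
4.54 femtocoulombs = 0.00000000000000454 coulombs
9.256 picocoulombs = 0.000000000009256 coulombs

9.256 picocoulombs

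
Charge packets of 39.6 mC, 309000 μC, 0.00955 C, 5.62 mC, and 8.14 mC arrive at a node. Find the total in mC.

371.91 mC

In mC:
  39.6 mC → 39.6
  309000 μC = 309000 × 10^-3 mC = 309
  0.00955 C = 0.00955 × 10^3 mC = 9.55
  5.62 mC → 5.62
  8.14 mC → 8.14
Sum: 39.6 + 309 + 9.55 + 5.62 + 8.14 = 371.91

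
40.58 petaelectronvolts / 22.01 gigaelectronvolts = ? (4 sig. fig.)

1844000

(40.58e15) / (22.01e9) = 1.8437e6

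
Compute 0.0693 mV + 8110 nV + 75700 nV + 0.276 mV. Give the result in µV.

429.11 µV

In µV:
  0.0693 mV = 0.0693e3 µV = 69.3
  8110 nV = 8110e-3 µV = 8.11
  75700 nV = 75700e-3 µV = 75.7
  0.276 mV = 0.276e3 µV = 276
Sum: 69.3 + 8.11 + 75.7 + 276 = 429.11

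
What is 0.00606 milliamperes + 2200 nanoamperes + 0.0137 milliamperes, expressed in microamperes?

21.96 microamperes

In microamperes:
  0.00606 milliamperes = 0.00606 × 10³ microamperes = 6.06
  2200 nanoamperes = 2200 × 10⁻³ microamperes = 2.2
  0.0137 milliamperes = 0.0137 × 10³ microamperes = 13.7
Sum: 6.06 + 2.2 + 13.7 = 21.96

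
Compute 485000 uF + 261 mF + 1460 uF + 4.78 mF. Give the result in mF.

752.24 mF

In mF:
  485000 uF = 485000e-3 mF = 485
  261 mF → 261
  1460 uF = 1460e-3 mF = 1.46
  4.78 mF → 4.78
Sum: 485 + 261 + 1.46 + 4.78 = 752.24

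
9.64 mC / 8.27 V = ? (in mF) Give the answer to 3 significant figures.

1.17 mF

(9.64 × 10⁻³) / (8.27) = 1.1657 × 10⁻³ F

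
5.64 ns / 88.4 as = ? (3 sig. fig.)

63800000

(5.64e-9) / (88.4e-18) = 0.0638e9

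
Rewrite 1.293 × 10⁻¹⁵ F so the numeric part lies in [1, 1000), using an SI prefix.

1.293 fF

= 1.293 × 10⁻¹⁵ F; 10⁻¹⁵ is femto.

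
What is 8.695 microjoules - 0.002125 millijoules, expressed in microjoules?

6.57 microjoules

In microjoules:
  8.695 microjoules → 8.695
  0.002125 millijoules = 0.002125 × 10³ microjoules = 2.125
Difference: 8.695 - 2.125 = 6.57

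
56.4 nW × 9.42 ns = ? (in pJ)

56.4 × 10^-9 × 9.42 × 10^-9 = 531.288 × 10^-18 J

0.000531288 pJ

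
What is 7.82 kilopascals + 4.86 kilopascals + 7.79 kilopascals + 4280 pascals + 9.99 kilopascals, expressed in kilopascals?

34.74 kilopascals

In kilopascals:
  7.82 kilopascals → 7.82
  4.86 kilopascals → 4.86
  7.79 kilopascals → 7.79
  4280 pascals = 4280 × 10^-3 kilopascals = 4.28
  9.99 kilopascals → 9.99
Sum: 7.82 + 4.86 + 7.79 + 4.28 + 9.99 = 34.74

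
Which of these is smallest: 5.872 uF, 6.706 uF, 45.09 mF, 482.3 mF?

5.872 uF = 0.000005872 F
6.706 uF = 0.000006706 F
45.09 mF = 0.04509 F
482.3 mF = 0.4823 F

5.872 uF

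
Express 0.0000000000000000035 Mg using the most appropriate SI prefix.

= 3.5 × 10^-12 g; 10^-12 is pico.

3.5 pg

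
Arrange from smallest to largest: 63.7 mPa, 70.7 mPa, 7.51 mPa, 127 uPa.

63.7 mPa = 0.0637 Pa
70.7 mPa = 0.0707 Pa
7.51 mPa = 0.00751 Pa
127 uPa = 0.000127 Pa

127 uPa < 7.51 mPa < 63.7 mPa < 70.7 mPa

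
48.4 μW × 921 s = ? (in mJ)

48.4 × 10⁻⁶ × 921 = 44576.4 × 10⁻⁶ J

44.5764 mJ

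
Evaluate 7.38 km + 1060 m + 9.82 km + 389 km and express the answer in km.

In km:
  7.38 km → 7.38
  1060 m = 1060e-3 km = 1.06
  9.82 km → 9.82
  389 km → 389
Sum: 7.38 + 1.06 + 9.82 + 389 = 407.26

407.26 km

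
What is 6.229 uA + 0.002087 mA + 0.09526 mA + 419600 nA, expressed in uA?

523.176 uA

In uA:
  6.229 uA → 6.229
  0.002087 mA = 0.002087 × 10³ uA = 2.087
  0.09526 mA = 0.09526 × 10³ uA = 95.26
  419600 nA = 419600 × 10⁻³ uA = 419.6
Sum: 6.229 + 2.087 + 95.26 + 419.6 = 523.176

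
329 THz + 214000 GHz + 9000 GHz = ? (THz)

552 THz

In THz:
  329 THz → 329
  214000 GHz = 214000 × 10^-3 THz = 214
  9000 GHz = 9000 × 10^-3 THz = 9
Sum: 329 + 214 + 9 = 552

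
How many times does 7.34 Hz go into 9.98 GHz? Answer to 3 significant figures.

(9.98 × 10⁹) / (7.34) = 1.36 × 10⁹

1360000000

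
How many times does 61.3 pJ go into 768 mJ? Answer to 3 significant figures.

12500000000

(768e-3) / (61.3e-12) = 12.53e9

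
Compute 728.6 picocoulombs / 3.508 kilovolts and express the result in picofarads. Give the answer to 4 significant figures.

(728.6 × 10⁻¹²) / (3.508 × 10³) = 207.697 × 10⁻¹⁵ F

0.2077 picofarads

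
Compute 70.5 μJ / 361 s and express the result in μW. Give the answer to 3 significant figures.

(70.5 × 10⁻⁶) / (361) = 0.19529 × 10⁻⁶ W

0.195 μW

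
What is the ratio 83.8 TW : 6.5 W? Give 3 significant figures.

12900000000000

(83.8 × 10¹²) / (6.5) = 12.89 × 10¹²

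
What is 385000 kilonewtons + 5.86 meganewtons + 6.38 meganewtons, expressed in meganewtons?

In meganewtons:
  385000 kilonewtons = 385000 × 10^-3 meganewtons = 385
  5.86 meganewtons → 5.86
  6.38 meganewtons → 6.38
Sum: 385 + 5.86 + 6.38 = 397.24

397.24 meganewtons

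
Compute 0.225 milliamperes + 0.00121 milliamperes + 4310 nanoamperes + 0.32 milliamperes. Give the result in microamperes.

In microamperes:
  0.225 milliamperes = 0.225e3 microamperes = 225
  0.00121 milliamperes = 0.00121e3 microamperes = 1.21
  4310 nanoamperes = 4310e-3 microamperes = 4.31
  0.32 milliamperes = 0.32e3 microamperes = 320
Sum: 225 + 1.21 + 4.31 + 320 = 550.52

550.52 microamperes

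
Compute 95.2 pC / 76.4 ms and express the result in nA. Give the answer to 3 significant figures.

1.25 nA

(95.2 × 10^-12) / (76.4 × 10^-3) = 1.2461 × 10^-9 A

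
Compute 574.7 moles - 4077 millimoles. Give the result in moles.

570.623 moles

In moles:
  574.7 moles → 574.7
  4077 millimoles = 4077 × 10⁻³ moles = 4.077
Difference: 574.7 - 4.077 = 570.623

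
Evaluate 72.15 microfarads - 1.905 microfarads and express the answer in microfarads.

70.245 microfarads

In microfarads:
  72.15 microfarads → 72.15
  1.905 microfarads → 1.905
Difference: 72.15 - 1.905 = 70.245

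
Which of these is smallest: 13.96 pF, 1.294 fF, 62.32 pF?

13.96 pF = 0.00000000001396 F
1.294 fF = 0.000000000000001294 F
62.32 pF = 0.00000000006232 F

1.294 fF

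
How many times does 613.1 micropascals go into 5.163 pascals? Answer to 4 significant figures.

8421

(5.163) / (613.1 × 10^-6) = 0.0084211 × 10^6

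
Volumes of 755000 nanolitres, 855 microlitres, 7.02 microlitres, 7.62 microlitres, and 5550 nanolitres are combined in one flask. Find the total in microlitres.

In microlitres:
  755000 nanolitres = 755000 × 10^-3 microlitres = 755
  855 microlitres → 855
  7.02 microlitres → 7.02
  7.62 microlitres → 7.62
  5550 nanolitres = 5550 × 10^-3 microlitres = 5.55
Sum: 755 + 855 + 7.02 + 7.62 + 5.55 = 1630.19

1630.19 microlitres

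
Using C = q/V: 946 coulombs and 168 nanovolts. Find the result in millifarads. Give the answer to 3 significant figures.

5630000000000 millifarads

(946) / (168 × 10^-9) = 5.631 × 10^9 F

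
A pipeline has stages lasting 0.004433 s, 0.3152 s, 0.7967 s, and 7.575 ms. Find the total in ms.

1123.908 ms

In ms:
  0.004433 s = 0.004433 × 10³ ms = 4.433
  0.3152 s = 0.3152 × 10³ ms = 315.2
  0.7967 s = 0.7967 × 10³ ms = 796.7
  7.575 ms → 7.575
Sum: 4.433 + 315.2 + 796.7 + 7.575 = 1123.908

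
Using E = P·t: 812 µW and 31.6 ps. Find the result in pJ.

812 × 10⁻⁶ × 31.6 × 10⁻¹² = 25659.2 × 10⁻¹⁸ J

0.0256592 pJ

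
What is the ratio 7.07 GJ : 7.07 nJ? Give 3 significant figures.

(7.07 × 10^9) / (7.07 × 10^-9) = 1 × 10^18

1000000000000000000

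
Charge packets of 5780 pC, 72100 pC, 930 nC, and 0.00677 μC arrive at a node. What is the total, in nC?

In nC:
  5780 pC = 5780e-3 nC = 5.78
  72100 pC = 72100e-3 nC = 72.1
  930 nC → 930
  0.00677 μC = 0.00677e3 nC = 6.77
Sum: 5.78 + 72.1 + 930 + 6.77 = 1014.65

1014.65 nC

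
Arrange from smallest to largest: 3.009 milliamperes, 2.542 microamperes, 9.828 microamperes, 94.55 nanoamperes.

94.55 nanoamperes < 2.542 microamperes < 9.828 microamperes < 3.009 milliamperes

3.009 milliamperes = 0.003009 amperes
2.542 microamperes = 0.000002542 amperes
9.828 microamperes = 0.000009828 amperes
94.55 nanoamperes = 0.00000009455 amperes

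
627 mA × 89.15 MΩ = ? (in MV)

627 × 10⁻³ × 89.15 × 10⁶ = 55897.05 × 10³ V

55.89705 MV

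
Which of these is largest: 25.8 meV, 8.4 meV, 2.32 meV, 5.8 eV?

5.8 eV

25.8 meV = 0.0258 eV
8.4 meV = 0.0084 eV
2.32 meV = 0.00232 eV
5.8 eV = 5.8 eV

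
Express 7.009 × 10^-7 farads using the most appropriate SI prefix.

700.9 nanofarads

= 700.9 × 10^-9 farads; 10^-9 is nano.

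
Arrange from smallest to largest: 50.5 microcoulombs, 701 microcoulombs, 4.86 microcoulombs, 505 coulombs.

50.5 microcoulombs = 0.0000505 coulombs
701 microcoulombs = 0.000701 coulombs
4.86 microcoulombs = 0.00000486 coulombs
505 coulombs = 505 coulombs

4.86 microcoulombs < 50.5 microcoulombs < 701 microcoulombs < 505 coulombs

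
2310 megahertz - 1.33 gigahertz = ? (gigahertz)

0.98 gigahertz

In gigahertz:
  2310 megahertz = 2310 × 10^-3 gigahertz = 2.31
  1.33 gigahertz → 1.33
Difference: 2.31 - 1.33 = 0.98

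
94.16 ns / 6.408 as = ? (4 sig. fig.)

(94.16 × 10⁻⁹) / (6.408 × 10⁻¹⁸) = 14.694 × 10⁹

14690000000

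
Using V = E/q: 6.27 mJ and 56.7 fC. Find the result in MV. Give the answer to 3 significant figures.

(6.27 × 10⁻³) / (56.7 × 10⁻¹⁵) = 0.11058 × 10¹² V

111000 MV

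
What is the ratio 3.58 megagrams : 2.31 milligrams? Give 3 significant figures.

(3.58 × 10⁶) / (2.31 × 10⁻³) = 1.55 × 10⁹

1550000000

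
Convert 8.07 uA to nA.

micro = 10⁻⁶, nano = 10⁻⁹; factor is 10³.
8.07 × 10³ = 8070

8070 nA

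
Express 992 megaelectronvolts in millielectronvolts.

mega = 1e6, milli = 1e-3; factor is 1e9.
992 × 1e9 = 992000000000

992000000000 millielectronvolts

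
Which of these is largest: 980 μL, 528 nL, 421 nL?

980 μL

980 μL = 0.00098 L
528 nL = 0.000000528 L
421 nL = 0.000000421 L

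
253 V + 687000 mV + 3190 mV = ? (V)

943.19 V

In V:
  253 V → 253
  687000 mV = 687000e-3 V = 687
  3190 mV = 3190e-3 V = 3.19
Sum: 253 + 687 + 3.19 = 943.19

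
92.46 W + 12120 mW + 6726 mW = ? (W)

111.306 W

In W:
  92.46 W → 92.46
  12120 mW = 12120 × 10⁻³ W = 12.12
  6726 mW = 6726 × 10⁻³ W = 6.726
Sum: 92.46 + 12.12 + 6.726 = 111.306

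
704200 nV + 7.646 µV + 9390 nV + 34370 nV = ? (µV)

755.606 µV

In µV:
  704200 nV = 704200 × 10⁻³ µV = 704.2
  7.646 µV → 7.646
  9390 nV = 9390 × 10⁻³ µV = 9.39
  34370 nV = 34370 × 10⁻³ µV = 34.37
Sum: 704.2 + 7.646 + 9.39 + 34.37 = 755.606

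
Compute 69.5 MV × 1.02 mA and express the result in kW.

69.5e6 × 1.02e-3 = 70.89e3 W

70.89 kW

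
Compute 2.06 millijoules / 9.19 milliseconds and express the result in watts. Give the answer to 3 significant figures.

(2.06e-3) / (9.19e-3) = 0.22416 W

0.224 watts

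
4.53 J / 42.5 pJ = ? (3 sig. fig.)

(4.53) / (42.5 × 10^-12) = 0.1066 × 10^12

107000000000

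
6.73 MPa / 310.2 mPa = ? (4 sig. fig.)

21700000

(6.73 × 10⁶) / (310.2 × 10⁻³) = 0.021696 × 10⁹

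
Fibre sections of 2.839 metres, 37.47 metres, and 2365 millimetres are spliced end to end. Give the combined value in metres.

In metres:
  2.839 metres → 2.839
  37.47 metres → 37.47
  2365 millimetres = 2365 × 10^-3 metres = 2.365
Sum: 2.839 + 37.47 + 2.365 = 42.674

42.674 metres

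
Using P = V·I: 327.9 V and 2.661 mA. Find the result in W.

327.9 × 2.661 × 10⁻³ = 872.5419 × 10⁻³ W

0.8725419 W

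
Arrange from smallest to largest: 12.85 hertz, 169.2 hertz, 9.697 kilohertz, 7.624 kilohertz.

12.85 hertz = 12.85 hertz
169.2 hertz = 169.2 hertz
9.697 kilohertz = 9697 hertz
7.624 kilohertz = 7624 hertz

12.85 hertz < 169.2 hertz < 7.624 kilohertz < 9.697 kilohertz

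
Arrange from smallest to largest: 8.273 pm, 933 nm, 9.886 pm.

8.273 pm = 0.000000000008273 m
933 nm = 0.000000933 m
9.886 pm = 0.000000000009886 m

8.273 pm < 9.886 pm < 933 nm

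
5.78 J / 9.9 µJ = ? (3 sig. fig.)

584000

(5.78) / (9.9e-6) = 0.5838e6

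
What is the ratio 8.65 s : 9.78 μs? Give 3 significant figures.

884000

(8.65) / (9.78 × 10^-6) = 0.8845 × 10^6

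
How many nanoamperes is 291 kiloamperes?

291000000000000 nanoamperes

kilo = 10^3, nano = 10^-9; factor is 10^12.
291 × 10^12 = 291000000000000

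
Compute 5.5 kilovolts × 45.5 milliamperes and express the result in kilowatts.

5.5e3 × 45.5e-3 = 250.25 W

0.25025 kilowatts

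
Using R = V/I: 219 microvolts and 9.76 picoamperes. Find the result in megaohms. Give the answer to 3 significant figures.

22.4 megaohms

(219e-6) / (9.76e-12) = 22.439e6 Ω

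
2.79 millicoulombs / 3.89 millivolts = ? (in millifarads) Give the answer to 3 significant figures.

717 millifarads

(2.79 × 10⁻³) / (3.89 × 10⁻³) = 0.71722 F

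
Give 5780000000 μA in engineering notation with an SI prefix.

= 5.78 × 10³ A; 10³ is kilo.

5.78 kA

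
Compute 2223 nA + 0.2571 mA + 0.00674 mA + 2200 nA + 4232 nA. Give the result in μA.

272.495 μA

In μA:
  2223 nA = 2223 × 10⁻³ μA = 2.223
  0.2571 mA = 0.2571 × 10³ μA = 257.1
  0.00674 mA = 0.00674 × 10³ μA = 6.74
  2200 nA = 2200 × 10⁻³ μA = 2.2
  4232 nA = 4232 × 10⁻³ μA = 4.232
Sum: 2.223 + 257.1 + 6.74 + 2.2 + 4.232 = 272.495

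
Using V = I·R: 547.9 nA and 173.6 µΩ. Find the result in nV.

0.09511544 nV

547.9 × 10⁻⁹ × 173.6 × 10⁻⁶ = 95115.44 × 10⁻¹⁵ V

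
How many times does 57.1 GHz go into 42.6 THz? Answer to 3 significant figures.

746

(42.6e12) / (57.1e9) = 0.7461e3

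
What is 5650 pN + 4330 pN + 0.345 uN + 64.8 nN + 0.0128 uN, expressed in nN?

In nN:
  5650 pN = 5650 × 10^-3 nN = 5.65
  4330 pN = 4330 × 10^-3 nN = 4.33
  0.345 uN = 0.345 × 10^3 nN = 345
  64.8 nN → 64.8
  0.0128 uN = 0.0128 × 10^3 nN = 12.8
Sum: 5.65 + 4.33 + 345 + 64.8 + 12.8 = 432.58

432.58 nN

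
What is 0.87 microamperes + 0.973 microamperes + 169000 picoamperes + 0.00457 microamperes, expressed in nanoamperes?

In nanoamperes:
  0.87 microamperes = 0.87 × 10³ nanoamperes = 870
  0.973 microamperes = 0.973 × 10³ nanoamperes = 973
  169000 picoamperes = 169000 × 10⁻³ nanoamperes = 169
  0.00457 microamperes = 0.00457 × 10³ nanoamperes = 4.57
Sum: 870 + 973 + 169 + 4.57 = 2016.57

2016.57 nanoamperes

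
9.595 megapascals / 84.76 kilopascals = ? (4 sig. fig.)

113.2

(9.595e6) / (84.76e3) = 0.1132e3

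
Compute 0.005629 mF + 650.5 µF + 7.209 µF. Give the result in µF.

In µF:
  0.005629 mF = 0.005629 × 10^3 µF = 5.629
  650.5 µF → 650.5
  7.209 µF → 7.209
Sum: 5.629 + 650.5 + 7.209 = 663.338

663.338 µF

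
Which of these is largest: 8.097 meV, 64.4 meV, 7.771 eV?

7.771 eV

8.097 meV = 0.008097 eV
64.4 meV = 0.0644 eV
7.771 eV = 7.771 eV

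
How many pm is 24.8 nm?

nano = 1e-9, pico = 1e-12; factor is 1e3.
24.8 × 1e3 = 24800

24800 pm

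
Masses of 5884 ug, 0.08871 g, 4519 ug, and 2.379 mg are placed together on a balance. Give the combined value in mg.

In mg:
  5884 ug = 5884 × 10⁻³ mg = 5.884
  0.08871 g = 0.08871 × 10³ mg = 88.71
  4519 ug = 4519 × 10⁻³ mg = 4.519
  2.379 mg → 2.379
Sum: 5.884 + 88.71 + 4.519 + 2.379 = 101.492

101.492 mg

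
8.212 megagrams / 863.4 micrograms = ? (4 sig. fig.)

(8.212e6) / (863.4e-6) = 0.0095112e12

9511000000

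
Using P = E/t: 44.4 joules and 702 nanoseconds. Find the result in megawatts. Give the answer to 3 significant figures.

(44.4) / (702 × 10^-9) = 0.063248 × 10^9 W

63.2 megawatts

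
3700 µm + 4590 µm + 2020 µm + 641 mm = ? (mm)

651.31 mm

In mm:
  3700 µm = 3700 × 10^-3 mm = 3.7
  4590 µm = 4590 × 10^-3 mm = 4.59
  2020 µm = 2020 × 10^-3 mm = 2.02
  641 mm → 641
Sum: 3.7 + 4.59 + 2.02 + 641 = 651.31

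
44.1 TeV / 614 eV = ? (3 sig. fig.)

71800000000

(44.1 × 10¹²) / (614) = 0.07182 × 10¹²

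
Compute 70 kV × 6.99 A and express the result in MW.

0.4893 MW

70 × 10^3 × 6.99 = 489.3 × 10^3 W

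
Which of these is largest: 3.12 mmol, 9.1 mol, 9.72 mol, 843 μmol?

3.12 mmol = 0.00312 mol
9.1 mol = 9.1 mol
9.72 mol = 9.72 mol
843 μmol = 0.000843 mol

9.72 mol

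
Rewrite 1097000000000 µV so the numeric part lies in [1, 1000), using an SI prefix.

= 1.097 × 10⁶ V; 10⁶ is mega.

1.097 MV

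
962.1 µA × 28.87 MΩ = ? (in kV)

962.1 × 10^-6 × 28.87 × 10^6 = 27775.827 V

27.775827 kV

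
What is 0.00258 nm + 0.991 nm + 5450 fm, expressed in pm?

999.03 pm

In pm:
  0.00258 nm = 0.00258 × 10³ pm = 2.58
  0.991 nm = 0.991 × 10³ pm = 991
  5450 fm = 5450 × 10⁻³ pm = 5.45
Sum: 2.58 + 991 + 5.45 = 999.03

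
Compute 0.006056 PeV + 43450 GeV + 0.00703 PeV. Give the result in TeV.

In TeV:
  0.006056 PeV = 0.006056e3 TeV = 6.056
  43450 GeV = 43450e-3 TeV = 43.45
  0.00703 PeV = 0.00703e3 TeV = 7.03
Sum: 6.056 + 43.45 + 7.03 = 56.536

56.536 TeV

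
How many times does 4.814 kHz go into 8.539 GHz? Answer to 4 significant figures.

1774000

(8.539 × 10⁹) / (4.814 × 10³) = 1.7738 × 10⁶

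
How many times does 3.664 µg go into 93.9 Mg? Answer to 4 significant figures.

(93.9 × 10^6) / (3.664 × 10^-6) = 25.628 × 10^12

25630000000000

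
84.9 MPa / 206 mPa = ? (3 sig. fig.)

(84.9e6) / (206e-3) = 0.4121e9

412000000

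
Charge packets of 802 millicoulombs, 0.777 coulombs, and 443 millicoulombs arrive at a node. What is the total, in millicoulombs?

2022 millicoulombs

In millicoulombs:
  802 millicoulombs → 802
  0.777 coulombs = 0.777e3 millicoulombs = 777
  443 millicoulombs → 443
Sum: 802 + 777 + 443 = 2022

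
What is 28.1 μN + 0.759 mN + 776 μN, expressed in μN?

In μN:
  28.1 μN → 28.1
  0.759 mN = 0.759 × 10³ μN = 759
  776 μN → 776
Sum: 28.1 + 759 + 776 = 1563.1

1563.1 μN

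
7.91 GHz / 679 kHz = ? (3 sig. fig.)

11600

(7.91 × 10^9) / (679 × 10^3) = 0.01165 × 10^6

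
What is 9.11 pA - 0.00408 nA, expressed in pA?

5.03 pA

In pA:
  9.11 pA → 9.11
  0.00408 nA = 0.00408 × 10^3 pA = 4.08
Difference: 9.11 - 4.08 = 5.03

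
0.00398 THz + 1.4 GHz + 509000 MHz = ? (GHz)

In GHz:
  0.00398 THz = 0.00398 × 10³ GHz = 3.98
  1.4 GHz → 1.4
  509000 MHz = 509000 × 10⁻³ GHz = 509
Sum: 3.98 + 1.4 + 509 = 514.38

514.38 GHz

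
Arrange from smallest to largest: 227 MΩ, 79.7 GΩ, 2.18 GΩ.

227 MΩ = 227000000 Ω
79.7 GΩ = 79700000000 Ω
2.18 GΩ = 2180000000 Ω

227 MΩ < 2.18 GΩ < 79.7 GΩ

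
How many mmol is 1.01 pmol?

0.00000000101 mmol

pico = 10⁻¹², milli = 10⁻³; factor is 10⁻⁹.
1.01 × 10⁻⁹ = 0.00000000101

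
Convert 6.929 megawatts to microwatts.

mega = 1e6, micro = 1e-6; factor is 1e12.
6.929 × 1e12 = 6929000000000

6929000000000 microwatts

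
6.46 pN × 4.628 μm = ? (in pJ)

0.00002989688 pJ

6.46 × 10⁻¹² × 4.628 × 10⁻⁶ = 29.89688 × 10⁻¹⁸ J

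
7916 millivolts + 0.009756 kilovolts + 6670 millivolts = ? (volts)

24.342 volts

In volts:
  7916 millivolts = 7916 × 10^-3 volts = 7.916
  0.009756 kilovolts = 0.009756 × 10^3 volts = 9.756
  6670 millivolts = 6670 × 10^-3 volts = 6.67
Sum: 7.916 + 9.756 + 6.67 = 24.342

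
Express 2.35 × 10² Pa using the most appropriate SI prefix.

235 Pa

= 235 Pa; mantissa already in [1, 1000).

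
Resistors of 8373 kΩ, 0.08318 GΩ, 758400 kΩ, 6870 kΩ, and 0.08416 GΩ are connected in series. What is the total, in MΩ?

In MΩ:
  8373 kΩ = 8373 × 10^-3 MΩ = 8.373
  0.08318 GΩ = 0.08318 × 10^3 MΩ = 83.18
  758400 kΩ = 758400 × 10^-3 MΩ = 758.4
  6870 kΩ = 6870 × 10^-3 MΩ = 6.87
  0.08416 GΩ = 0.08416 × 10^3 MΩ = 84.16
Sum: 8.373 + 83.18 + 758.4 + 6.87 + 84.16 = 940.983

940.983 MΩ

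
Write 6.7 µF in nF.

micro = 10⁻⁶, nano = 10⁻⁹; factor is 10³.
6.7 × 10³ = 6700

6700 nF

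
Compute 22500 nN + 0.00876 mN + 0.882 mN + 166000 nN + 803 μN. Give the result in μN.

In μN:
  22500 nN = 22500e-3 μN = 22.5
  0.00876 mN = 0.00876e3 μN = 8.76
  0.882 mN = 0.882e3 μN = 882
  166000 nN = 166000e-3 μN = 166
  803 μN → 803
Sum: 22.5 + 8.76 + 882 + 166 + 803 = 1882.26

1882.26 μN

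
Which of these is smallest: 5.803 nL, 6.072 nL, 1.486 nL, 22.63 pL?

5.803 nL = 0.000000005803 L
6.072 nL = 0.000000006072 L
1.486 nL = 0.000000001486 L
22.63 pL = 0.00000000002263 L

22.63 pL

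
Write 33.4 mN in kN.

milli = 10^-3, kilo = 10^3; factor is 10^-6.
33.4 × 10^-6 = 0.0000334

0.0000334 kN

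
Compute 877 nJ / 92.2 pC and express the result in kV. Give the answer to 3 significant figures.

9.51 kV

(877e-9) / (92.2e-12) = 9.5119e3 V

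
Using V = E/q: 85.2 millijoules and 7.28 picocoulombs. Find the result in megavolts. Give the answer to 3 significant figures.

(85.2 × 10⁻³) / (7.28 × 10⁻¹²) = 11.703 × 10⁹ V

11700 megavolts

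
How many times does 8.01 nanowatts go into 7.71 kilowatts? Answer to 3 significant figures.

(7.71e3) / (8.01e-9) = 0.9625e12

963000000000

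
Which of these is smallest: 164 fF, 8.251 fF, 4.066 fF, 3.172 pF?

164 fF = 0.000000000000164 F
8.251 fF = 0.000000000000008251 F
4.066 fF = 0.000000000000004066 F
3.172 pF = 0.000000000003172 F

4.066 fF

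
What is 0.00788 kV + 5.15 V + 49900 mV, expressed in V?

62.93 V

In V:
  0.00788 kV = 0.00788 × 10^3 V = 7.88
  5.15 V → 5.15
  49900 mV = 49900 × 10^-3 V = 49.9
Sum: 7.88 + 5.15 + 49.9 = 62.93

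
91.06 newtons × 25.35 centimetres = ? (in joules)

23.08371 joules

91.06 × 25.35 × 10^-2 = 2308.371 × 10^-2 J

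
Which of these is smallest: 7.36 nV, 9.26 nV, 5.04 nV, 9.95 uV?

7.36 nV = 0.00000000736 V
9.26 nV = 0.00000000926 V
5.04 nV = 0.00000000504 V
9.95 uV = 0.00000995 V

5.04 nV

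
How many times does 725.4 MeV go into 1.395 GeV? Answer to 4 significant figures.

(1.395 × 10⁹) / (725.4 × 10⁶) = 0.0019231 × 10³

1.923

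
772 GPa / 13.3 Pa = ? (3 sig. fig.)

(772e9) / (13.3) = 58.05e9

58000000000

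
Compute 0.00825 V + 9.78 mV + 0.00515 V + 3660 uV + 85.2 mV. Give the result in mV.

112.04 mV

In mV:
  0.00825 V = 0.00825 × 10^3 mV = 8.25
  9.78 mV → 9.78
  0.00515 V = 0.00515 × 10^3 mV = 5.15
  3660 uV = 3660 × 10^-3 mV = 3.66
  85.2 mV → 85.2
Sum: 8.25 + 9.78 + 5.15 + 3.66 + 85.2 = 112.04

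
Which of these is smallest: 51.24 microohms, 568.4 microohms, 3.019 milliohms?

51.24 microohms = 0.00005124 ohms
568.4 microohms = 0.0005684 ohms
3.019 milliohms = 0.003019 ohms

51.24 microohms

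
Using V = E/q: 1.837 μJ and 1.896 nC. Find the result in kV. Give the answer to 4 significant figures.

(1.837 × 10^-6) / (1.896 × 10^-9) = 0.968882 × 10^3 V

0.9689 kV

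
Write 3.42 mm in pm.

milli = 10^-3, pico = 10^-12; factor is 10^9.
3.42 × 10^9 = 3420000000

3420000000 pm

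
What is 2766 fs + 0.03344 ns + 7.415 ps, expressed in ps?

43.621 ps

In ps:
  2766 fs = 2766 × 10⁻³ ps = 2.766
  0.03344 ns = 0.03344 × 10³ ps = 33.44
  7.415 ps → 7.415
Sum: 2.766 + 33.44 + 7.415 = 43.621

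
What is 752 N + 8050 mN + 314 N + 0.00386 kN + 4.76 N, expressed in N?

In N:
  752 N → 752
  8050 mN = 8050 × 10⁻³ N = 8.05
  314 N → 314
  0.00386 kN = 0.00386 × 10³ N = 3.86
  4.76 N → 4.76
Sum: 752 + 8.05 + 314 + 3.86 + 4.76 = 1082.67

1082.67 N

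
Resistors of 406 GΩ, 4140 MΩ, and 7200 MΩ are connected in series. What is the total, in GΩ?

In GΩ:
  406 GΩ → 406
  4140 MΩ = 4140 × 10⁻³ GΩ = 4.14
  7200 MΩ = 7200 × 10⁻³ GΩ = 7.2
Sum: 406 + 4.14 + 7.2 = 417.34

417.34 GΩ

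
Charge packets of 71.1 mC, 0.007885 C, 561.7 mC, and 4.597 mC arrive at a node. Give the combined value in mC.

In mC:
  71.1 mC → 71.1
  0.007885 C = 0.007885 × 10³ mC = 7.885
  561.7 mC → 561.7
  4.597 mC → 4.597
Sum: 71.1 + 7.885 + 561.7 + 4.597 = 645.282

645.282 mC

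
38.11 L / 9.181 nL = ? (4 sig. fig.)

4151000000

(38.11) / (9.181 × 10⁻⁹) = 4.151 × 10⁹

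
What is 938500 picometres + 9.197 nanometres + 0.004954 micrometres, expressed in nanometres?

952.651 nanometres

In nanometres:
  938500 picometres = 938500e-3 nanometres = 938.5
  9.197 nanometres → 9.197
  0.004954 micrometres = 0.004954e3 nanometres = 4.954
Sum: 938.5 + 9.197 + 4.954 = 952.651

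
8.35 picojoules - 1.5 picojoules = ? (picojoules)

In picojoules:
  8.35 picojoules → 8.35
  1.5 picojoules → 1.5
Difference: 8.35 - 1.5 = 6.85

6.85 picojoules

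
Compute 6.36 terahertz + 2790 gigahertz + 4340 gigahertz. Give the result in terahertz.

13.49 terahertz

In terahertz:
  6.36 terahertz → 6.36
  2790 gigahertz = 2790 × 10^-3 terahertz = 2.79
  4340 gigahertz = 4340 × 10^-3 terahertz = 4.34
Sum: 6.36 + 2.79 + 4.34 = 13.49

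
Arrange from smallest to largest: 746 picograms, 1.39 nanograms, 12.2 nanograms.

746 picograms < 1.39 nanograms < 12.2 nanograms

746 picograms = 0.000000000746 grams
1.39 nanograms = 0.00000000139 grams
12.2 nanograms = 0.0000000122 grams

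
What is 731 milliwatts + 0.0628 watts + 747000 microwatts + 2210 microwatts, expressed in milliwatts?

In milliwatts:
  731 milliwatts → 731
  0.0628 watts = 0.0628 × 10^3 milliwatts = 62.8
  747000 microwatts = 747000 × 10^-3 milliwatts = 747
  2210 microwatts = 2210 × 10^-3 milliwatts = 2.21
Sum: 731 + 62.8 + 747 + 2.21 = 1543.01

1543.01 milliwatts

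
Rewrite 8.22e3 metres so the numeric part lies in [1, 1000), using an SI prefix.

8.22 kilometres

= 8.22e3 metres; 1e3 is kilo.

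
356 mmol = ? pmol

356000000000 pmol

milli = 10^-3, pico = 10^-12; factor is 10^9.
356 × 10^9 = 356000000000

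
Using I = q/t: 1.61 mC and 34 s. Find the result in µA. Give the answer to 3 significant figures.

47.4 µA

(1.61e-3) / (34) = 0.047353e-3 A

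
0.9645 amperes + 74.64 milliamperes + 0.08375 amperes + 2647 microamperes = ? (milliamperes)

1125.537 milliamperes

In milliamperes:
  0.9645 amperes = 0.9645 × 10^3 milliamperes = 964.5
  74.64 milliamperes → 74.64
  0.08375 amperes = 0.08375 × 10^3 milliamperes = 83.75
  2647 microamperes = 2647 × 10^-3 milliamperes = 2.647
Sum: 964.5 + 74.64 + 83.75 + 2.647 = 1125.537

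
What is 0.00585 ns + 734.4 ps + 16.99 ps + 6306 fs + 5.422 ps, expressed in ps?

In ps:
  0.00585 ns = 0.00585 × 10³ ps = 5.85
  734.4 ps → 734.4
  16.99 ps → 16.99
  6306 fs = 6306 × 10⁻³ ps = 6.306
  5.422 ps → 5.422
Sum: 5.85 + 734.4 + 16.99 + 6.306 + 5.422 = 768.968

768.968 ps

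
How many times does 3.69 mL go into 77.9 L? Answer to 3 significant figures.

21100

(77.9) / (3.69 × 10⁻³) = 21.11 × 10³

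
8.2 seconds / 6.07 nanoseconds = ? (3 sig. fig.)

(8.2) / (6.07 × 10^-9) = 1.351 × 10^9

1350000000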